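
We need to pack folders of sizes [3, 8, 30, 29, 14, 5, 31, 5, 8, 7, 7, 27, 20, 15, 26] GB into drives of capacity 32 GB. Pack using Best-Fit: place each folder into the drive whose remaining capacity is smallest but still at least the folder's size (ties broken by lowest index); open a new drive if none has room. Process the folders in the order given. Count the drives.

9 drives

Put 3 GB in drive 1; 29 GB remain.
Put 8 GB in drive 1; 21 GB remain.
Put 30 GB in drive 2; 2 GB remain.
Put 29 GB in drive 3; 3 GB remain.
Put 14 GB in drive 1; 7 GB remain.
Put 5 GB in drive 1; 2 GB remain.
Put 31 GB in drive 4; 1 GB remain.
Put 5 GB in drive 5; 27 GB remain.
Put 8 GB in drive 5; 19 GB remain.
Put 7 GB in drive 5; 12 GB remain.
Put 7 GB in drive 5; 5 GB remain.
Put 27 GB in drive 6; 5 GB remain.
Put 20 GB in drive 7; 12 GB remain.
Put 15 GB in drive 8; 17 GB remain.
Put 26 GB in drive 9; 6 GB remain.
Final drives: [3,8,14,5] [30] [29] [31] [5,8,7,7] [27] [20] [15] [26].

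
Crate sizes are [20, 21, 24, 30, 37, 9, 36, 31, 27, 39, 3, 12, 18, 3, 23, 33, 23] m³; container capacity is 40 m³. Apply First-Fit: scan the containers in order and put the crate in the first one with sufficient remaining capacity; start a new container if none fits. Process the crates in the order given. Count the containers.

13 containers

container 1: place 20 m³, 20 m³ left
container 2: place 21 m³, 19 m³ left
container 3: place 24 m³, 16 m³ left
container 4: place 30 m³, 10 m³ left
container 5: place 37 m³, 3 m³ left
container 1: place 9 m³, 11 m³ left
container 6: place 36 m³, 4 m³ left
container 7: place 31 m³, 9 m³ left
container 8: place 27 m³, 13 m³ left
container 9: place 39 m³, 1 m³ left
container 1: place 3 m³, 8 m³ left
container 2: place 12 m³, 7 m³ left
container 10: place 18 m³, 22 m³ left
container 1: place 3 m³, 5 m³ left
container 11: place 23 m³, 17 m³ left
container 12: place 33 m³, 7 m³ left
container 13: place 23 m³, 17 m³ left
Final containers: [20,9,3,3] [21,12] [24] [30] [37] [36] [31] [27] [39] [18] [23] [33] [23].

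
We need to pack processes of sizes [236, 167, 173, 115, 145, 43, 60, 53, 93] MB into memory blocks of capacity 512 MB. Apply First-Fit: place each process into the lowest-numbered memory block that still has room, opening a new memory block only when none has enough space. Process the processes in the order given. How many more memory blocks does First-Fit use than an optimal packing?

0

First-Fit: [236,167,43,60] [173,115,145,53] [93] → 3 memory blocks.
Total size 1085 MB; any packing needs at least ⌈1085/512⌉ = 3 memory blocks.
So 3 is already optimal.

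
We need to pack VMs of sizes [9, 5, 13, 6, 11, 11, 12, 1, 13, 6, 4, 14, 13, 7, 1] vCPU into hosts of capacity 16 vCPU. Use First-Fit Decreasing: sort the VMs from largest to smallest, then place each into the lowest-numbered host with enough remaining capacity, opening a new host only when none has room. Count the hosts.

Sorted descending: 14, 13, 13, 13, 12, 11, 11, 9, 7, 6, 6, 5, 4, 1, 1.
host 1: place 14 vCPU, 2 vCPU left
host 2: place 13 vCPU, 3 vCPU left
host 3: place 13 vCPU, 3 vCPU left
host 4: place 13 vCPU, 3 vCPU left
host 5: place 12 vCPU, 4 vCPU left
host 6: place 11 vCPU, 5 vCPU left
host 7: place 11 vCPU, 5 vCPU left
host 8: place 9 vCPU, 7 vCPU left
host 8: place 7 vCPU, 0 vCPU left
host 9: place 6 vCPU, 10 vCPU left
host 9: place 6 vCPU, 4 vCPU left
host 6: place 5 vCPU, 0 vCPU left
host 5: place 4 vCPU, 0 vCPU left
host 1: place 1 vCPU, 1 vCPU left
host 1: place 1 vCPU, 0 vCPU left
Final hosts: [14,1,1] [13] [13] [13] [12,4] [11,5] [11] [9,7] [6,6].

9 hosts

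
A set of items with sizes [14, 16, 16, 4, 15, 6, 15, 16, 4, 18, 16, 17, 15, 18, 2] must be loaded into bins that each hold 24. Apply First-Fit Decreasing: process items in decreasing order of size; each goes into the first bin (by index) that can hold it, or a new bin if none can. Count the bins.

11 bins

Sorted descending: 18, 18, 17, 16, 16, 16, 16, 15, 15, 15, 14, 6, 4, 4, 2.
Put 18 in bin 1; 6 remain.
Put 18 in bin 2; 6 remain.
Put 17 in bin 3; 7 remain.
Put 16 in bin 4; 8 remain.
Put 16 in bin 5; 8 remain.
Put 16 in bin 6; 8 remain.
Put 16 in bin 7; 8 remain.
Put 15 in bin 8; 9 remain.
Put 15 in bin 9; 9 remain.
Put 15 in bin 10; 9 remain.
Put 14 in bin 11; 10 remain.
Put 6 in bin 1; 0 remain.
Put 4 in bin 2; 2 remain.
Put 4 in bin 3; 3 remain.
Put 2 in bin 2; 0 remain.
Final bins: [18,6] [18,4,2] [17,4] [16] [16] [16] [16] [15] [15] [15] [14].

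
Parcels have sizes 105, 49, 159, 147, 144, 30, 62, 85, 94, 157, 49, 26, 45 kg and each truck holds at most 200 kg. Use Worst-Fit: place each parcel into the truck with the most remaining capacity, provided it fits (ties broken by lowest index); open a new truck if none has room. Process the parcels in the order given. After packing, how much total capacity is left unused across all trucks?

248

105 kg → truck 1 (remaining 95 kg)
49 kg → truck 1 (remaining 46 kg)
159 kg → truck 2 (remaining 41 kg)
147 kg → truck 3 (remaining 53 kg)
144 kg → truck 4 (remaining 56 kg)
30 kg → truck 4 (remaining 26 kg)
62 kg → truck 5 (remaining 138 kg)
85 kg → truck 5 (remaining 53 kg)
94 kg → truck 6 (remaining 106 kg)
157 kg → truck 7 (remaining 43 kg)
49 kg → truck 6 (remaining 57 kg)
26 kg → truck 6 (remaining 31 kg)
45 kg → truck 3 (remaining 8 kg)
7 trucks × 200 kg = 1400 kg; used 1152 kg; unused 248 kg.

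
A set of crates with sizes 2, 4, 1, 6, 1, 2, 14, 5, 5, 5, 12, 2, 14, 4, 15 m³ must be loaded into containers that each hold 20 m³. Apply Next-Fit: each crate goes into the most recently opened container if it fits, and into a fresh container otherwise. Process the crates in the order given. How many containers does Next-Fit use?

6 containers

container 1: place 2 m³, 18 m³ left
container 1: place 4 m³, 14 m³ left
container 1: place 1 m³, 13 m³ left
container 1: place 6 m³, 7 m³ left
container 1: place 1 m³, 6 m³ left
container 1: place 2 m³, 4 m³ left
container 2: place 14 m³, 6 m³ left
container 2: place 5 m³, 1 m³ left
container 3: place 5 m³, 15 m³ left
container 3: place 5 m³, 10 m³ left
container 4: place 12 m³, 8 m³ left
container 4: place 2 m³, 6 m³ left
container 5: place 14 m³, 6 m³ left
container 5: place 4 m³, 2 m³ left
container 6: place 15 m³, 5 m³ left
Final containers: [2,4,1,6,1,2] [14,5] [5,5] [12,2] [14,4] [15].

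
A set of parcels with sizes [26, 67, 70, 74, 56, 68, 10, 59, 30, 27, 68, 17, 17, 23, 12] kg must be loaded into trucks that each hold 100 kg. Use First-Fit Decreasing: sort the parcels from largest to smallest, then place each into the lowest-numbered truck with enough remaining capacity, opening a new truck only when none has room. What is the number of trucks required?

Sorted descending: 74, 70, 68, 68, 67, 59, 56, 30, 27, 26, 23, 17, 17, 12, 10.
Put 74 kg in truck 1; 26 kg remain.
Put 70 kg in truck 2; 30 kg remain.
Put 68 kg in truck 3; 32 kg remain.
Put 68 kg in truck 4; 32 kg remain.
Put 67 kg in truck 5; 33 kg remain.
Put 59 kg in truck 6; 41 kg remain.
Put 56 kg in truck 7; 44 kg remain.
Put 30 kg in truck 2; 0 kg remain.
Put 27 kg in truck 3; 5 kg remain.
Put 26 kg in truck 1; 0 kg remain.
Put 23 kg in truck 4; 9 kg remain.
Put 17 kg in truck 5; 16 kg remain.
Put 17 kg in truck 6; 24 kg remain.
Put 12 kg in truck 5; 4 kg remain.
Put 10 kg in truck 6; 14 kg remain.
Final trucks: [74,26] [70,30] [68,27] [68,23] [67,17,12] [59,17,10] [56].

7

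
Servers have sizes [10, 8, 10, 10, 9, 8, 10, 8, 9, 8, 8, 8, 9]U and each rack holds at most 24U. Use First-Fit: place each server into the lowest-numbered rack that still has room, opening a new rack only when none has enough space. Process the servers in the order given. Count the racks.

7

Put 10U in rack 1; 14U remain.
Put 8U in rack 1; 6U remain.
Put 10U in rack 2; 14U remain.
Put 10U in rack 2; 4U remain.
Put 9U in rack 3; 15U remain.
Put 8U in rack 3; 7U remain.
Put 10U in rack 4; 14U remain.
Put 8U in rack 4; 6U remain.
Put 9U in rack 5; 15U remain.
Put 8U in rack 5; 7U remain.
Put 8U in rack 6; 16U remain.
Put 8U in rack 6; 8U remain.
Put 9U in rack 7; 15U remain.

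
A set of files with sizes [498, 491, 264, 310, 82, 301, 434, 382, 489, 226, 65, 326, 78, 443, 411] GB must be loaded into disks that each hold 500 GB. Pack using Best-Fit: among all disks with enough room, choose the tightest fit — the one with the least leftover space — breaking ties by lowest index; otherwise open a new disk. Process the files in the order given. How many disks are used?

Put 498 GB in disk 1; 2 GB remain.
Put 491 GB in disk 2; 9 GB remain.
Put 264 GB in disk 3; 236 GB remain.
Put 310 GB in disk 4; 190 GB remain.
Put 82 GB in disk 4; 108 GB remain.
Put 301 GB in disk 5; 199 GB remain.
Put 434 GB in disk 6; 66 GB remain.
Put 382 GB in disk 7; 118 GB remain.
Put 489 GB in disk 8; 11 GB remain.
Put 226 GB in disk 3; 10 GB remain.
Put 65 GB in disk 6; 1 GB remain.
Put 326 GB in disk 9; 174 GB remain.
Put 78 GB in disk 4; 30 GB remain.
Put 443 GB in disk 10; 57 GB remain.
Put 411 GB in disk 11; 89 GB remain.

11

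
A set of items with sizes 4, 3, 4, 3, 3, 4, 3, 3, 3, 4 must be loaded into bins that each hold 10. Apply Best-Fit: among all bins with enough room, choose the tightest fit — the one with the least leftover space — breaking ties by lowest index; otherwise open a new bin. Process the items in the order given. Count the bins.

bin 1: place 4, 6 left
bin 1: place 3, 3 left
bin 2: place 4, 6 left
bin 1: place 3, 0 left
bin 2: place 3, 3 left
bin 3: place 4, 6 left
bin 2: place 3, 0 left
bin 3: place 3, 3 left
bin 3: place 3, 0 left
bin 4: place 4, 6 left
Final bins: [4,3,3] [4,3,3] [4,3,3] [4].

4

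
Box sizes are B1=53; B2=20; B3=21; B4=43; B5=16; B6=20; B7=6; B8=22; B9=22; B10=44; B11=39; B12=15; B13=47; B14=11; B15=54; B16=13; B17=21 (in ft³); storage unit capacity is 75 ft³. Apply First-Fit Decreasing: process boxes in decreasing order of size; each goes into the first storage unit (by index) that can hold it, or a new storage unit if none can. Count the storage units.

7

Sorted descending: 54, 53, 47, 44, 43, 39, 22, 22, 21, 21, 20, 20, 16, 15, 13, 11, 6.
Put 54 ft³ in storage unit 1; 21 ft³ remain.
Put 53 ft³ in storage unit 2; 22 ft³ remain.
Put 47 ft³ in storage unit 3; 28 ft³ remain.
Put 44 ft³ in storage unit 4; 31 ft³ remain.
Put 43 ft³ in storage unit 5; 32 ft³ remain.
Put 39 ft³ in storage unit 6; 36 ft³ remain.
Put 22 ft³ in storage unit 2; 0 ft³ remain.
Put 22 ft³ in storage unit 3; 6 ft³ remain.
Put 21 ft³ in storage unit 1; 0 ft³ remain.
Put 21 ft³ in storage unit 4; 10 ft³ remain.
Put 20 ft³ in storage unit 5; 12 ft³ remain.
Put 20 ft³ in storage unit 6; 16 ft³ remain.
Put 16 ft³ in storage unit 6; 0 ft³ remain.
Put 15 ft³ in storage unit 7; 60 ft³ remain.
Put 13 ft³ in storage unit 7; 47 ft³ remain.
Put 11 ft³ in storage unit 5; 1 ft³ remain.
Put 6 ft³ in storage unit 3; 0 ft³ remain.
Final storage units: [54,21] [53,22] [47,22,6] [44,21] [43,20,11] [39,20,16] [15,13].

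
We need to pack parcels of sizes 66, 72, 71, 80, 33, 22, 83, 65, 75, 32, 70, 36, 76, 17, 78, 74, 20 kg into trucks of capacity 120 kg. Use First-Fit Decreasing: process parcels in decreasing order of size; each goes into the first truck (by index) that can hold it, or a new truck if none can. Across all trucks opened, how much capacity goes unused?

Sorted descending: 83, 80, 78, 76, 75, 74, 72, 71, 70, 66, 65, 36, 33, 32, 22, 20, 17.
Put 83 kg in truck 1; 37 kg remain.
Put 80 kg in truck 2; 40 kg remain.
Put 78 kg in truck 3; 42 kg remain.
Put 76 kg in truck 4; 44 kg remain.
Put 75 kg in truck 5; 45 kg remain.
Put 74 kg in truck 6; 46 kg remain.
Put 72 kg in truck 7; 48 kg remain.
Put 71 kg in truck 8; 49 kg remain.
Put 70 kg in truck 9; 50 kg remain.
Put 66 kg in truck 10; 54 kg remain.
Put 65 kg in truck 11; 55 kg remain.
Put 36 kg in truck 1; 1 kg remain.
Put 33 kg in truck 2; 7 kg remain.
Put 32 kg in truck 3; 10 kg remain.
Put 22 kg in truck 4; 22 kg remain.
Put 20 kg in truck 4; 2 kg remain.
Put 17 kg in truck 5; 28 kg remain.
11 trucks × 120 kg = 1320 kg; used 970 kg; unused 350 kg.

350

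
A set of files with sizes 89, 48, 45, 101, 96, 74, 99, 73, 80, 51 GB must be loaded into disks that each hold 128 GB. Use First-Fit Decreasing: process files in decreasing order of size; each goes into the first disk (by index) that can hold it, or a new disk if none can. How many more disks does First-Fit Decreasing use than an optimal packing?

First-Fit Decreasing: [101] [99] [96] [89] [80,48] [74,51] [73,45] → 7 disks.
7 files exceed 64 GB (half the capacity), and no two of those can share a disk, so at least 7 disks are needed.
So 7 is already optimal.

0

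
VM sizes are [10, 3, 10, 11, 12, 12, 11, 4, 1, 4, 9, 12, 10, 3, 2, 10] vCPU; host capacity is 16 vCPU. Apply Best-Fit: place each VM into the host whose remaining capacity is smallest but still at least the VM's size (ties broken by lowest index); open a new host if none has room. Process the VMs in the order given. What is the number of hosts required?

host 1: place 10 vCPU, 6 vCPU left
host 1: place 3 vCPU, 3 vCPU left
host 2: place 10 vCPU, 6 vCPU left
host 3: place 11 vCPU, 5 vCPU left
host 4: place 12 vCPU, 4 vCPU left
host 5: place 12 vCPU, 4 vCPU left
host 6: place 11 vCPU, 5 vCPU left
host 4: place 4 vCPU, 0 vCPU left
host 1: place 1 vCPU, 2 vCPU left
host 5: place 4 vCPU, 0 vCPU left
host 7: place 9 vCPU, 7 vCPU left
host 8: place 12 vCPU, 4 vCPU left
host 9: place 10 vCPU, 6 vCPU left
host 8: place 3 vCPU, 1 vCPU left
host 1: place 2 vCPU, 0 vCPU left
host 10: place 10 vCPU, 6 vCPU left
Final hosts: [10,3,1,2] [10] [11] [12,4] [12,4] [11] [9] [12,3] [10] [10].

10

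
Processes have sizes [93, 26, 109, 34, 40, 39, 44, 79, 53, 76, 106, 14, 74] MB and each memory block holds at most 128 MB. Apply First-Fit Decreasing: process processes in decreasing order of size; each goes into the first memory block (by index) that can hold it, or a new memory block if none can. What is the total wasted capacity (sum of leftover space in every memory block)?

Sorted descending: 109, 106, 93, 79, 76, 74, 53, 44, 40, 39, 34, 26, 14.
memory block 1: place 109 MB, 19 MB left
memory block 2: place 106 MB, 22 MB left
memory block 3: place 93 MB, 35 MB left
memory block 4: place 79 MB, 49 MB left
memory block 5: place 76 MB, 52 MB left
memory block 6: place 74 MB, 54 MB left
memory block 6: place 53 MB, 1 MB left
memory block 4: place 44 MB, 5 MB left
memory block 5: place 40 MB, 12 MB left
memory block 7: place 39 MB, 89 MB left
memory block 3: place 34 MB, 1 MB left
memory block 7: place 26 MB, 63 MB left
memory block 1: place 14 MB, 5 MB left
7 memory blocks × 128 MB = 896 MB; used 787 MB; unused 109 MB.

109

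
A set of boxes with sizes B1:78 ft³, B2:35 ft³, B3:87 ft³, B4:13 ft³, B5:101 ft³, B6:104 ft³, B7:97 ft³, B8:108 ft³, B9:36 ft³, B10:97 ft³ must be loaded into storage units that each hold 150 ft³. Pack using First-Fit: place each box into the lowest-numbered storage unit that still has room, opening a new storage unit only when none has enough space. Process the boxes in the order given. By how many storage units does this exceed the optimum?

First-Fit: [78,35,13] [87,36] [101] [104] [97] [108] [97] → 7 storage units.
7 boxes exceed 75 ft³ (half the capacity), and no two of those can share a storage unit, so at least 7 storage units are needed.
So 7 is already optimal.

0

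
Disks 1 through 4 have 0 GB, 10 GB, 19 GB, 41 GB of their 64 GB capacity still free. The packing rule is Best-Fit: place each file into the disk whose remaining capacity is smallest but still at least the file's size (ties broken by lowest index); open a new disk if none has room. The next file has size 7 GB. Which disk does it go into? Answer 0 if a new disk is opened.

Disks with room: disk 2 (10 GB), disk 3 (19 GB), disk 4 (41 GB).
Tightest fit is disk 2 with 10 GB free.

2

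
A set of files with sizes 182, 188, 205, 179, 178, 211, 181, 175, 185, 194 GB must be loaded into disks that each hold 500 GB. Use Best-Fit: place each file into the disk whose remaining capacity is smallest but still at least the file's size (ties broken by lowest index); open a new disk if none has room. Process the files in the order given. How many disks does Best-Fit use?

5 disks

disk 1: place 182 GB, 318 GB left
disk 1: place 188 GB, 130 GB left
disk 2: place 205 GB, 295 GB left
disk 2: place 179 GB, 116 GB left
disk 3: place 178 GB, 322 GB left
disk 3: place 211 GB, 111 GB left
disk 4: place 181 GB, 319 GB left
disk 4: place 175 GB, 144 GB left
disk 5: place 185 GB, 315 GB left
disk 5: place 194 GB, 121 GB left
Final disks: [182,188] [205,179] [178,211] [181,175] [185,194].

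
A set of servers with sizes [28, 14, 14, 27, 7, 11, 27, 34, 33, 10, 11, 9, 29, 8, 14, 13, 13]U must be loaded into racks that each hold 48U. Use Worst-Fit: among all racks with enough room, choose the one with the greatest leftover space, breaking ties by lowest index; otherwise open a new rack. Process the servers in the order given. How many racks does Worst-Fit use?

7

rack 1: place 28U, 20U left
rack 1: place 14U, 6U left
rack 2: place 14U, 34U left
rack 2: place 27U, 7U left
rack 2: place 7U, 0U left
rack 3: place 11U, 37U left
rack 3: place 27U, 10U left
rack 4: place 34U, 14U left
rack 5: place 33U, 15U left
rack 5: place 10U, 5U left
rack 4: place 11U, 3U left
rack 3: place 9U, 1U left
rack 6: place 29U, 19U left
rack 6: place 8U, 11U left
rack 7: place 14U, 34U left
rack 7: place 13U, 21U left
rack 7: place 13U, 8U left
Final racks: [28,14] [14,27,7] [11,27,9] [34,11] [33,10] [29,8] [14,13,13].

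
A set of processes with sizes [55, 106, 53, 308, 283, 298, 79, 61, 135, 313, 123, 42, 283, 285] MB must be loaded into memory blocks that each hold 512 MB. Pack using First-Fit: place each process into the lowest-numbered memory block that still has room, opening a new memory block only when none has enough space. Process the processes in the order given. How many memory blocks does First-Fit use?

memory block 1: place 55 MB, 457 MB left
memory block 1: place 106 MB, 351 MB left
memory block 1: place 53 MB, 298 MB left
memory block 2: place 308 MB, 204 MB left
memory block 1: place 283 MB, 15 MB left
memory block 3: place 298 MB, 214 MB left
memory block 2: place 79 MB, 125 MB left
memory block 2: place 61 MB, 64 MB left
memory block 3: place 135 MB, 79 MB left
memory block 4: place 313 MB, 199 MB left
memory block 4: place 123 MB, 76 MB left
memory block 2: place 42 MB, 22 MB left
memory block 5: place 283 MB, 229 MB left
memory block 6: place 285 MB, 227 MB left
Final memory blocks: [55,106,53,283] [308,79,61,42] [298,135] [313,123] [283] [285].

6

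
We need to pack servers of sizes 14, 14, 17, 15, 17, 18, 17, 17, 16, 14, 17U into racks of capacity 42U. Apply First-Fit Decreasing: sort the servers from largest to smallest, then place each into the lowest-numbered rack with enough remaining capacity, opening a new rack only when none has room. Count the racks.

5 racks

Sorted descending: 18, 17, 17, 17, 17, 17, 16, 15, 14, 14, 14.
rack 1: place 18U, 24U left
rack 1: place 17U, 7U left
rack 2: place 17U, 25U left
rack 2: place 17U, 8U left
rack 3: place 17U, 25U left
rack 3: place 17U, 8U left
rack 4: place 16U, 26U left
rack 4: place 15U, 11U left
rack 5: place 14U, 28U left
rack 5: place 14U, 14U left
rack 5: place 14U, 0U left
Final racks: [18,17] [17,17] [17,17] [16,15] [14,14,14].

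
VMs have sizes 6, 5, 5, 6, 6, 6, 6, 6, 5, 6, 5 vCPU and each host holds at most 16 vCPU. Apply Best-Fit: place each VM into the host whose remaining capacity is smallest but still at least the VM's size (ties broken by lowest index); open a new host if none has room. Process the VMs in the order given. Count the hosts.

6 vCPU → host 1 (remaining 10 vCPU)
5 vCPU → host 1 (remaining 5 vCPU)
5 vCPU → host 1 (remaining 0 vCPU)
6 vCPU → host 2 (remaining 10 vCPU)
6 vCPU → host 2 (remaining 4 vCPU)
6 vCPU → host 3 (remaining 10 vCPU)
6 vCPU → host 3 (remaining 4 vCPU)
6 vCPU → host 4 (remaining 10 vCPU)
5 vCPU → host 4 (remaining 5 vCPU)
6 vCPU → host 5 (remaining 10 vCPU)
5 vCPU → host 4 (remaining 0 vCPU)
Final hosts: [6,5,5] [6,6] [6,6] [6,5,5] [6].

5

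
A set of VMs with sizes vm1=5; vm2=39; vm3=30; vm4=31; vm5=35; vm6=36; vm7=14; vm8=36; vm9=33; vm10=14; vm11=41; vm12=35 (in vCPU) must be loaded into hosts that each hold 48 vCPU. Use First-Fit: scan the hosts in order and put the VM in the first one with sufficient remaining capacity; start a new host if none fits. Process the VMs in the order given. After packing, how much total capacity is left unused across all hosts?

host 1: place vm1 (5 vCPU), 43 vCPU left
host 1: place vm2 (39 vCPU), 4 vCPU left
host 2: place vm3 (30 vCPU), 18 vCPU left
host 3: place vm4 (31 vCPU), 17 vCPU left
host 4: place vm5 (35 vCPU), 13 vCPU left
host 5: place vm6 (36 vCPU), 12 vCPU left
host 2: place vm7 (14 vCPU), 4 vCPU left
host 6: place vm8 (36 vCPU), 12 vCPU left
host 7: place vm9 (33 vCPU), 15 vCPU left
host 3: place vm10 (14 vCPU), 3 vCPU left
host 8: place vm11 (41 vCPU), 7 vCPU left
host 9: place vm12 (35 vCPU), 13 vCPU left
9 hosts × 48 vCPU = 432 vCPU; used 349 vCPU; unused 83 vCPU.

83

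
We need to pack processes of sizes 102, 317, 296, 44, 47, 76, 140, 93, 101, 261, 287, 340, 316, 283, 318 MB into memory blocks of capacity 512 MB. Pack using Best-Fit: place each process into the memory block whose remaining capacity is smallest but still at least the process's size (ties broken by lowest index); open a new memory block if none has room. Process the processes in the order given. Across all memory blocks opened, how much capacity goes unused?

memory block 1: place 102 MB, 410 MB left
memory block 1: place 317 MB, 93 MB left
memory block 2: place 296 MB, 216 MB left
memory block 1: place 44 MB, 49 MB left
memory block 1: place 47 MB, 2 MB left
memory block 2: place 76 MB, 140 MB left
memory block 2: place 140 MB, 0 MB left
memory block 3: place 93 MB, 419 MB left
memory block 3: place 101 MB, 318 MB left
memory block 3: place 261 MB, 57 MB left
memory block 4: place 287 MB, 225 MB left
memory block 5: place 340 MB, 172 MB left
memory block 6: place 316 MB, 196 MB left
memory block 7: place 283 MB, 229 MB left
memory block 8: place 318 MB, 194 MB left
8 memory blocks × 512 MB = 4096 MB; used 3021 MB; unused 1075 MB.

1075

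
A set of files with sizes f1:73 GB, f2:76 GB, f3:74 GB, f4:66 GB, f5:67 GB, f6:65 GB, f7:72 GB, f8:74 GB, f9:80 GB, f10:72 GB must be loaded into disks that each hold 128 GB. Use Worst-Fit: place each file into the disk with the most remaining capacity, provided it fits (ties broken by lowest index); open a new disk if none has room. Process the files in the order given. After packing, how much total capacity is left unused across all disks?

Put f1 (73 GB) in disk 1; 55 GB remain.
Put f2 (76 GB) in disk 2; 52 GB remain.
Put f3 (74 GB) in disk 3; 54 GB remain.
Put f4 (66 GB) in disk 4; 62 GB remain.
Put f5 (67 GB) in disk 5; 61 GB remain.
Put f6 (65 GB) in disk 6; 63 GB remain.
Put f7 (72 GB) in disk 7; 56 GB remain.
Put f8 (74 GB) in disk 8; 54 GB remain.
Put f9 (80 GB) in disk 9; 48 GB remain.
Put f10 (72 GB) in disk 10; 56 GB remain.
10 disks × 128 GB = 1280 GB; used 719 GB; unused 561 GB.

561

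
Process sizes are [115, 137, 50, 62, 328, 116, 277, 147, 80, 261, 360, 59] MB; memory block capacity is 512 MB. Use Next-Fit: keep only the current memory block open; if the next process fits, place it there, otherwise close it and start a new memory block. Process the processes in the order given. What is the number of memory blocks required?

Put 115 MB in memory block 1; 397 MB remain.
Put 137 MB in memory block 1; 260 MB remain.
Put 50 MB in memory block 1; 210 MB remain.
Put 62 MB in memory block 1; 148 MB remain.
Put 328 MB in memory block 2; 184 MB remain.
Put 116 MB in memory block 2; 68 MB remain.
Put 277 MB in memory block 3; 235 MB remain.
Put 147 MB in memory block 3; 88 MB remain.
Put 80 MB in memory block 3; 8 MB remain.
Put 261 MB in memory block 4; 251 MB remain.
Put 360 MB in memory block 5; 152 MB remain.
Put 59 MB in memory block 5; 93 MB remain.

5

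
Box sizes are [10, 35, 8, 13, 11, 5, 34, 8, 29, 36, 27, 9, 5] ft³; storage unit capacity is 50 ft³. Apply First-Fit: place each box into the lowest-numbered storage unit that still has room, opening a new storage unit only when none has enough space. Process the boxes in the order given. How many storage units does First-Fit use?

6

storage unit 1: place 10 ft³, 40 ft³ left
storage unit 1: place 35 ft³, 5 ft³ left
storage unit 2: place 8 ft³, 42 ft³ left
storage unit 2: place 13 ft³, 29 ft³ left
storage unit 2: place 11 ft³, 18 ft³ left
storage unit 1: place 5 ft³, 0 ft³ left
storage unit 3: place 34 ft³, 16 ft³ left
storage unit 2: place 8 ft³, 10 ft³ left
storage unit 4: place 29 ft³, 21 ft³ left
storage unit 5: place 36 ft³, 14 ft³ left
storage unit 6: place 27 ft³, 23 ft³ left
storage unit 2: place 9 ft³, 1 ft³ left
storage unit 3: place 5 ft³, 11 ft³ left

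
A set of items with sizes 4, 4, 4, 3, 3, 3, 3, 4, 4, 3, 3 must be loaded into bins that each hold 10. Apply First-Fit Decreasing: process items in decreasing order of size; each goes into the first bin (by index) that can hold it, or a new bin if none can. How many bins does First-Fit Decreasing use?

Sorted descending: 4, 4, 4, 4, 4, 3, 3, 3, 3, 3, 3.
4 → bin 1 (remaining 6)
4 → bin 1 (remaining 2)
4 → bin 2 (remaining 6)
4 → bin 2 (remaining 2)
4 → bin 3 (remaining 6)
3 → bin 3 (remaining 3)
3 → bin 3 (remaining 0)
3 → bin 4 (remaining 7)
3 → bin 4 (remaining 4)
3 → bin 4 (remaining 1)
3 → bin 5 (remaining 7)

5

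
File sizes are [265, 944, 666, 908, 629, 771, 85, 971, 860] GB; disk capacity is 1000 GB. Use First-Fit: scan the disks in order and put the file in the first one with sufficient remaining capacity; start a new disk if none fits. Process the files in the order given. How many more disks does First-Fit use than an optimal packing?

0

First-Fit: [265,666] [944] [908,85] [629] [771] [971] [860] → 7 disks.
Total size 6099 GB; any packing needs at least ⌈6099/1000⌉ = 7 disks.
So 7 is already optimal.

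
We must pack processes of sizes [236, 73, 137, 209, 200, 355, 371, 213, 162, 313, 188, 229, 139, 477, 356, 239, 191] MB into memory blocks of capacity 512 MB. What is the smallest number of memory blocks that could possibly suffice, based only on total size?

Total size = 236 + 73 + 137 + 209 + 200 + 355 + 371 + 213 + 162 + 313 + 188 + 229 + 139 + 477 + 356 + 239 + 191 = 4088 MB.
⌈4088 / 512⌉ = 8.

8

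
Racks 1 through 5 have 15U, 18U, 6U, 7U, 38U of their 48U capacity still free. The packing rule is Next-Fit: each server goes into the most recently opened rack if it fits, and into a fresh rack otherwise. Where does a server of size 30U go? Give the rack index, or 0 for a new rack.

Next-Fit only looks at rack 5, which has 38U free.
30U fits there.

5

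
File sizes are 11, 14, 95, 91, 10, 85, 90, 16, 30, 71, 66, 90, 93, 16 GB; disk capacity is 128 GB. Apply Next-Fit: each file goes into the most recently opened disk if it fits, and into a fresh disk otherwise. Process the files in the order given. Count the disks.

11 GB → disk 1 (remaining 117 GB)
14 GB → disk 1 (remaining 103 GB)
95 GB → disk 1 (remaining 8 GB)
91 GB → disk 2 (remaining 37 GB)
10 GB → disk 2 (remaining 27 GB)
85 GB → disk 3 (remaining 43 GB)
90 GB → disk 4 (remaining 38 GB)
16 GB → disk 4 (remaining 22 GB)
30 GB → disk 5 (remaining 98 GB)
71 GB → disk 5 (remaining 27 GB)
66 GB → disk 6 (remaining 62 GB)
90 GB → disk 7 (remaining 38 GB)
93 GB → disk 8 (remaining 35 GB)
16 GB → disk 8 (remaining 19 GB)
Final disks: [11,14,95] [91,10] [85] [90,16] [30,71] [66] [90] [93,16].

8 disks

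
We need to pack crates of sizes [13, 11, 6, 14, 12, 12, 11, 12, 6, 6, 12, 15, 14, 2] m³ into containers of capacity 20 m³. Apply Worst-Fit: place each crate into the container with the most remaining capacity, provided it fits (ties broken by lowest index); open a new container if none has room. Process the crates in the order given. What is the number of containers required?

10

Put 13 m³ in container 1; 7 m³ remain.
Put 11 m³ in container 2; 9 m³ remain.
Put 6 m³ in container 2; 3 m³ remain.
Put 14 m³ in container 3; 6 m³ remain.
Put 12 m³ in container 4; 8 m³ remain.
Put 12 m³ in container 5; 8 m³ remain.
Put 11 m³ in container 6; 9 m³ remain.
Put 12 m³ in container 7; 8 m³ remain.
Put 6 m³ in container 6; 3 m³ remain.
Put 6 m³ in container 4; 2 m³ remain.
Put 12 m³ in container 8; 8 m³ remain.
Put 15 m³ in container 9; 5 m³ remain.
Put 14 m³ in container 10; 6 m³ remain.
Put 2 m³ in container 5; 6 m³ remain.
Final containers: [13] [11,6] [14] [12,6] [12,2] [11,6] [12] [12] [15] [14].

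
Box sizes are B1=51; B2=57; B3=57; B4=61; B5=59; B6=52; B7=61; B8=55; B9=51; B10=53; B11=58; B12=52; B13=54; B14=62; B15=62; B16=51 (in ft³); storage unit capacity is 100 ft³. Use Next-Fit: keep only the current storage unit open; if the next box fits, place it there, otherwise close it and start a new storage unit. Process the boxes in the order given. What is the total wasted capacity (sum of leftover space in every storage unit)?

B1 (51 ft³) → storage unit 1 (remaining 49 ft³)
B2 (57 ft³) → storage unit 2 (remaining 43 ft³)
B3 (57 ft³) → storage unit 3 (remaining 43 ft³)
B4 (61 ft³) → storage unit 4 (remaining 39 ft³)
B5 (59 ft³) → storage unit 5 (remaining 41 ft³)
B6 (52 ft³) → storage unit 6 (remaining 48 ft³)
B7 (61 ft³) → storage unit 7 (remaining 39 ft³)
B8 (55 ft³) → storage unit 8 (remaining 45 ft³)
B9 (51 ft³) → storage unit 9 (remaining 49 ft³)
B10 (53 ft³) → storage unit 10 (remaining 47 ft³)
B11 (58 ft³) → storage unit 11 (remaining 42 ft³)
B12 (52 ft³) → storage unit 12 (remaining 48 ft³)
B13 (54 ft³) → storage unit 13 (remaining 46 ft³)
B14 (62 ft³) → storage unit 14 (remaining 38 ft³)
B15 (62 ft³) → storage unit 15 (remaining 38 ft³)
B16 (51 ft³) → storage unit 16 (remaining 49 ft³)
16 storage units × 100 ft³ = 1600 ft³; used 896 ft³; unused 704 ft³.

704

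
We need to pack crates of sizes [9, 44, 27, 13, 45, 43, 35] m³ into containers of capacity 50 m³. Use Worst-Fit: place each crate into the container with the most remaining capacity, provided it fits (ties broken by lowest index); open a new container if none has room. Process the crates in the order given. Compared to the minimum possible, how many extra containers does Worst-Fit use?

Worst-Fit: [9,27,13] [44] [45] [43] [35] → 5 containers.
Total size 216 m³; any packing needs at least ⌈216/50⌉ = 5 containers.
So 5 is already optimal.

0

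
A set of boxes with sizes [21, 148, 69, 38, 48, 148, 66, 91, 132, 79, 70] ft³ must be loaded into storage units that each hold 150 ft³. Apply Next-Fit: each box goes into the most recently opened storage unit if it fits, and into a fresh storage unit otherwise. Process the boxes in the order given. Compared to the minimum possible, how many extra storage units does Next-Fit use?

2

Next-Fit: [21] [148] [69,38] [48] [148] [66] [91] [132] [79,70] → 9 storage units.
Total size 910 ft³; any packing needs at least ⌈910/150⌉ = 7 storage units.
An optimal packing achieves that bound: [148] [148] [132] [91,48] [79,70] [69,66] [38,21] → 7 storage units.
Excess: 9 − 7 = 2.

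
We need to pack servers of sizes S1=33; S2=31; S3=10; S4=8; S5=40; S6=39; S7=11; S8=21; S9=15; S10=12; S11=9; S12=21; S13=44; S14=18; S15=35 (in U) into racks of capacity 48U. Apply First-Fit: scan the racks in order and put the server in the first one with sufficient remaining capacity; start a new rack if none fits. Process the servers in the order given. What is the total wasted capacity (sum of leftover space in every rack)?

rack 1: place S1 (33U), 15U left
rack 2: place S2 (31U), 17U left
rack 1: place S3 (10U), 5U left
rack 2: place S4 (8U), 9U left
rack 3: place S5 (40U), 8U left
rack 4: place S6 (39U), 9U left
rack 5: place S7 (11U), 37U left
rack 5: place S8 (21U), 16U left
rack 5: place S9 (15U), 1U left
rack 6: place S10 (12U), 36U left
rack 2: place S11 (9U), 0U left
rack 6: place S12 (21U), 15U left
rack 7: place S13 (44U), 4U left
rack 8: place S14 (18U), 30U left
rack 9: place S15 (35U), 13U left
9 racks × 48U = 432U; used 347U; unused 85U.

85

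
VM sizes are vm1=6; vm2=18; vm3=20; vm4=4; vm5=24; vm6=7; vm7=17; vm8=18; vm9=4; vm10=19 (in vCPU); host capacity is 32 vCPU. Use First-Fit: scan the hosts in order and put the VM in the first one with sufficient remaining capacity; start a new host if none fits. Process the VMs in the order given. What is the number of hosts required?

host 1: place vm1 (6 vCPU), 26 vCPU left
host 1: place vm2 (18 vCPU), 8 vCPU left
host 2: place vm3 (20 vCPU), 12 vCPU left
host 1: place vm4 (4 vCPU), 4 vCPU left
host 3: place vm5 (24 vCPU), 8 vCPU left
host 2: place vm6 (7 vCPU), 5 vCPU left
host 4: place vm7 (17 vCPU), 15 vCPU left
host 5: place vm8 (18 vCPU), 14 vCPU left
host 1: place vm9 (4 vCPU), 0 vCPU left
host 6: place vm10 (19 vCPU), 13 vCPU left

6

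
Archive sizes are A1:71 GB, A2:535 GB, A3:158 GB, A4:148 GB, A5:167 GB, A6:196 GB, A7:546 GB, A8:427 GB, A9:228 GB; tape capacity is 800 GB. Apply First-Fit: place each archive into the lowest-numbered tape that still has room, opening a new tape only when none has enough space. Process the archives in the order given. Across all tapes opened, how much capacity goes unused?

724

Put A1 (71 GB) in tape 1; 729 GB remain.
Put A2 (535 GB) in tape 1; 194 GB remain.
Put A3 (158 GB) in tape 1; 36 GB remain.
Put A4 (148 GB) in tape 2; 652 GB remain.
Put A5 (167 GB) in tape 2; 485 GB remain.
Put A6 (196 GB) in tape 2; 289 GB remain.
Put A7 (546 GB) in tape 3; 254 GB remain.
Put A8 (427 GB) in tape 4; 373 GB remain.
Put A9 (228 GB) in tape 2; 61 GB remain.
4 tapes × 800 GB = 3200 GB; used 2476 GB; unused 724 GB.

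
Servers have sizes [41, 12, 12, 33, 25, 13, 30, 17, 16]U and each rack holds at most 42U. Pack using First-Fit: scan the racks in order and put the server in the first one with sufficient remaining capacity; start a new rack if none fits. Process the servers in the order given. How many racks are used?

Put 41U in rack 1; 1U remain.
Put 12U in rack 2; 30U remain.
Put 12U in rack 2; 18U remain.
Put 33U in rack 3; 9U remain.
Put 25U in rack 4; 17U remain.
Put 13U in rack 2; 5U remain.
Put 30U in rack 5; 12U remain.
Put 17U in rack 4; 0U remain.
Put 16U in rack 6; 26U remain.
Final racks: [41] [12,12,13] [33] [25,17] [30] [16].

6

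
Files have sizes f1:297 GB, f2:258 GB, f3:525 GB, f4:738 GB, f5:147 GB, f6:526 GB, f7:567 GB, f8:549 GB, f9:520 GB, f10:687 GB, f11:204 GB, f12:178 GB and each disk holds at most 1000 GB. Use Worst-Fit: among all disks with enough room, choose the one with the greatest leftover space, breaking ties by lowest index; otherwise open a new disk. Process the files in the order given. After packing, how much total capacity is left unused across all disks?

Put f1 (297 GB) in disk 1; 703 GB remain.
Put f2 (258 GB) in disk 1; 445 GB remain.
Put f3 (525 GB) in disk 2; 475 GB remain.
Put f4 (738 GB) in disk 3; 262 GB remain.
Put f5 (147 GB) in disk 2; 328 GB remain.
Put f6 (526 GB) in disk 4; 474 GB remain.
Put f7 (567 GB) in disk 5; 433 GB remain.
Put f8 (549 GB) in disk 6; 451 GB remain.
Put f9 (520 GB) in disk 7; 480 GB remain.
Put f10 (687 GB) in disk 8; 313 GB remain.
Put f11 (204 GB) in disk 7; 276 GB remain.
Put f12 (178 GB) in disk 4; 296 GB remain.
8 disks × 1000 GB = 8000 GB; used 5196 GB; unused 2804 GB.

2804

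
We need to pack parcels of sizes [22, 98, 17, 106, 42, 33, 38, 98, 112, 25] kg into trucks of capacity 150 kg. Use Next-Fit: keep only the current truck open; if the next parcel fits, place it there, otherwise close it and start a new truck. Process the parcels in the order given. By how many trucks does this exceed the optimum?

Next-Fit: [22,98,17] [106,42] [33,38] [98] [112,25] → 5 trucks.
Total size 591 kg; any packing needs at least ⌈591/150⌉ = 4 trucks.
An optimal packing achieves that bound: [112,38] [106,42] [98,33,17] [98,25,22] → 4 trucks.
Excess: 5 − 4 = 1.

1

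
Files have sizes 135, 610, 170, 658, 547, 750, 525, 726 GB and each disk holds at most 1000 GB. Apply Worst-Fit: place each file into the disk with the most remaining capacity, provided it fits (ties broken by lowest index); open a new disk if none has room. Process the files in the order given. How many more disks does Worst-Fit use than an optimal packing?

0

Worst-Fit: [135,610,170] [658] [547] [750] [525] [726] → 6 disks.
6 files exceed 500 GB (half the capacity), and no two of those can share a disk, so at least 6 disks are needed.
So 6 is already optimal.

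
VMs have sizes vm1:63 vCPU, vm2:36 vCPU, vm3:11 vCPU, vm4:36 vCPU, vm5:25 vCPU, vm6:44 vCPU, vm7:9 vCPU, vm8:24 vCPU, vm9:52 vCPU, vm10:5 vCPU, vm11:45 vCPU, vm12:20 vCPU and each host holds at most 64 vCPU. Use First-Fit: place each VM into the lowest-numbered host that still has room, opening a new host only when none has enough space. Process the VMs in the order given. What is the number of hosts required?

host 1: place vm1 (63 vCPU), 1 vCPU left
host 2: place vm2 (36 vCPU), 28 vCPU left
host 2: place vm3 (11 vCPU), 17 vCPU left
host 3: place vm4 (36 vCPU), 28 vCPU left
host 3: place vm5 (25 vCPU), 3 vCPU left
host 4: place vm6 (44 vCPU), 20 vCPU left
host 2: place vm7 (9 vCPU), 8 vCPU left
host 5: place vm8 (24 vCPU), 40 vCPU left
host 6: place vm9 (52 vCPU), 12 vCPU left
host 2: place vm10 (5 vCPU), 3 vCPU left
host 7: place vm11 (45 vCPU), 19 vCPU left
host 4: place vm12 (20 vCPU), 0 vCPU left

7 hosts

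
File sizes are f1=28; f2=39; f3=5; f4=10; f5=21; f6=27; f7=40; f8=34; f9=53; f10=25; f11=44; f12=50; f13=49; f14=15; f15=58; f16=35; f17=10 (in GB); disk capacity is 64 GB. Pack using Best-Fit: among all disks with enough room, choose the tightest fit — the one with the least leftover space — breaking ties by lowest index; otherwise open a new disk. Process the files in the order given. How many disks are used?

10

Put f1 (28 GB) in disk 1; 36 GB remain.
Put f2 (39 GB) in disk 2; 25 GB remain.
Put f3 (5 GB) in disk 2; 20 GB remain.
Put f4 (10 GB) in disk 2; 10 GB remain.
Put f5 (21 GB) in disk 1; 15 GB remain.
Put f6 (27 GB) in disk 3; 37 GB remain.
Put f7 (40 GB) in disk 4; 24 GB remain.
Put f8 (34 GB) in disk 3; 3 GB remain.
Put f9 (53 GB) in disk 5; 11 GB remain.
Put f10 (25 GB) in disk 6; 39 GB remain.
Put f11 (44 GB) in disk 7; 20 GB remain.
Put f12 (50 GB) in disk 8; 14 GB remain.
Put f13 (49 GB) in disk 9; 15 GB remain.
Put f14 (15 GB) in disk 1; 0 GB remain.
Put f15 (58 GB) in disk 10; 6 GB remain.
Put f16 (35 GB) in disk 6; 4 GB remain.
Put f17 (10 GB) in disk 2; 0 GB remain.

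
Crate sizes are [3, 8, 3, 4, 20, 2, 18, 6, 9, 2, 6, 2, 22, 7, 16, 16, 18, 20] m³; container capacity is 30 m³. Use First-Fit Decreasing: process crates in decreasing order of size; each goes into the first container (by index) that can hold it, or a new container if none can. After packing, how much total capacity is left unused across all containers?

28

Sorted descending: 22, 20, 20, 18, 18, 16, 16, 9, 8, 7, 6, 6, 4, 3, 3, 2, 2, 2.
22 m³ → container 1 (remaining 8 m³)
20 m³ → container 2 (remaining 10 m³)
20 m³ → container 3 (remaining 10 m³)
18 m³ → container 4 (remaining 12 m³)
18 m³ → container 5 (remaining 12 m³)
16 m³ → container 6 (remaining 14 m³)
16 m³ → container 7 (remaining 14 m³)
9 m³ → container 2 (remaining 1 m³)
8 m³ → container 1 (remaining 0 m³)
7 m³ → container 3 (remaining 3 m³)
6 m³ → container 4 (remaining 6 m³)
6 m³ → container 4 (remaining 0 m³)
4 m³ → container 5 (remaining 8 m³)
3 m³ → container 3 (remaining 0 m³)
3 m³ → container 5 (remaining 5 m³)
2 m³ → container 5 (remaining 3 m³)
2 m³ → container 5 (remaining 1 m³)
2 m³ → container 6 (remaining 12 m³)
7 containers × 30 m³ = 210 m³; used 182 m³; unused 28 m³.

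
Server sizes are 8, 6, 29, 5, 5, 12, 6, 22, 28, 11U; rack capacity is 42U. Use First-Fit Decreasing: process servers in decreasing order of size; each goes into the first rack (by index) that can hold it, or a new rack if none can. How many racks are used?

Sorted descending: 29, 28, 22, 12, 11, 8, 6, 6, 5, 5.
29U → rack 1 (remaining 13U)
28U → rack 2 (remaining 14U)
22U → rack 3 (remaining 20U)
12U → rack 1 (remaining 1U)
11U → rack 2 (remaining 3U)
8U → rack 3 (remaining 12U)
6U → rack 3 (remaining 6U)
6U → rack 3 (remaining 0U)
5U → rack 4 (remaining 37U)
5U → rack 4 (remaining 32U)
Final racks: [29,12] [28,11] [22,8,6,6] [5,5].

4 racks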